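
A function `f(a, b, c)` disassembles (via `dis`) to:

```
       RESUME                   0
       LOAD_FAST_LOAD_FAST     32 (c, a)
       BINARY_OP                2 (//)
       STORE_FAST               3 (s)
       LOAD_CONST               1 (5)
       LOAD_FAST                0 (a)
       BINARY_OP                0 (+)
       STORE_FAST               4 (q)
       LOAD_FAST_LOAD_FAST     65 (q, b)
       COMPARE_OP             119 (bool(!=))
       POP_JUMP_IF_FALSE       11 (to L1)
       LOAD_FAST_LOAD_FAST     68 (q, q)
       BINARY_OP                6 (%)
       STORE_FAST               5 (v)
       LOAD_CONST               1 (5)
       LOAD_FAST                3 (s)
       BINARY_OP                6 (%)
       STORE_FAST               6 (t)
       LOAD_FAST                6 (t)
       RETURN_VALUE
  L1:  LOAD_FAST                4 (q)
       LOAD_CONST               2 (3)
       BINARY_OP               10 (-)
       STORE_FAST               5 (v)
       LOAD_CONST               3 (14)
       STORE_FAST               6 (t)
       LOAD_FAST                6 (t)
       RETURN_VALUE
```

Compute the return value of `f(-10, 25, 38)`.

-3

LOAD_FAST_LOAD_FAST c,a → push 38,-10. Stack: [38, -10]
BINARY_OP // → 38 // -10 = -4. Stack: [-4]
STORE_FAST s → s=-4. Stack: []
LOAD_CONST → push 5. Stack: [5]
LOAD_FAST a → push -10. Stack: [5, -10]
BINARY_OP + → 5 + -10 = -5. Stack: [-5]
STORE_FAST q → q=-5. Stack: []
LOAD_FAST_LOAD_FAST q,b → push -5,25. Stack: [-5, 25]
COMPARE_OP bool(!=) → -5 vs 25 = True. Stack: [True]
POP_JUMP_IF_FALSE → pop True; no jump. Stack: []
LOAD_FAST_LOAD_FAST q,q → push -5,-5. Stack: [-5, -5]
BINARY_OP % → -5 % -5 = 0. Stack: [0]
STORE_FAST v → v=0. Stack: []
LOAD_CONST → push 5. Stack: [5]
LOAD_FAST s → push -4. Stack: [5, -4]
BINARY_OP % → 5 % -4 = -3. Stack: [-3]
STORE_FAST t → t=-3. Stack: []
LOAD_FAST t → push -3. Stack: [-3]
RETURN_VALUE → return -3.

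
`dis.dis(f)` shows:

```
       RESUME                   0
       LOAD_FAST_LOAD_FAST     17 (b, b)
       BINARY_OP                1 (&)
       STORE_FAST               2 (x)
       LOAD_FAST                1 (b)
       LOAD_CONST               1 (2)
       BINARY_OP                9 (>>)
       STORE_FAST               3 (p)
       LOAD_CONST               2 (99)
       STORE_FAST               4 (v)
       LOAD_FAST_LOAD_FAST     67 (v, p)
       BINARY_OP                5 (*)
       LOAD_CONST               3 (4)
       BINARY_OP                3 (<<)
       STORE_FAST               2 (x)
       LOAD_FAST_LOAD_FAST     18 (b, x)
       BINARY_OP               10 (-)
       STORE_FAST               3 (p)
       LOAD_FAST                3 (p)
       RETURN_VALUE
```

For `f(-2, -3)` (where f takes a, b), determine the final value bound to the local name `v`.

LOAD_FAST_LOAD_FAST b,b → push -3,-3. Stack: [-3, -3]
BINARY_OP & → -3 & -3 = -3. Stack: [-3]
STORE_FAST x → x=-3. Stack: []
LOAD_FAST b → push -3. Stack: [-3]
LOAD_CONST → push 2. Stack: [-3, 2]
BINARY_OP >> → -3 >> 2 = -1. Stack: [-1]
STORE_FAST p → p=-1. Stack: []
LOAD_CONST → push 99. Stack: [99]
STORE_FAST v → v=99. Stack: []
LOAD_FAST_LOAD_FAST v,p → push 99,-1. Stack: [99, -1]
BINARY_OP * → 99 * -1 = -99. Stack: [-99]
LOAD_CONST → push 4. Stack: [-99, 4]
BINARY_OP << → -99 << 4 = -1584. Stack: [-1584]
STORE_FAST x → x=-1584. Stack: []
LOAD_FAST_LOAD_FAST b,x → push -3,-1584. Stack: [-3, -1584]
BINARY_OP - → -3 - -1584 = 1581. Stack: [1581]
STORE_FAST p → p=1581. Stack: []
LOAD_FAST p → push 1581. Stack: [1581]
RETURN_VALUE → return 1581.

99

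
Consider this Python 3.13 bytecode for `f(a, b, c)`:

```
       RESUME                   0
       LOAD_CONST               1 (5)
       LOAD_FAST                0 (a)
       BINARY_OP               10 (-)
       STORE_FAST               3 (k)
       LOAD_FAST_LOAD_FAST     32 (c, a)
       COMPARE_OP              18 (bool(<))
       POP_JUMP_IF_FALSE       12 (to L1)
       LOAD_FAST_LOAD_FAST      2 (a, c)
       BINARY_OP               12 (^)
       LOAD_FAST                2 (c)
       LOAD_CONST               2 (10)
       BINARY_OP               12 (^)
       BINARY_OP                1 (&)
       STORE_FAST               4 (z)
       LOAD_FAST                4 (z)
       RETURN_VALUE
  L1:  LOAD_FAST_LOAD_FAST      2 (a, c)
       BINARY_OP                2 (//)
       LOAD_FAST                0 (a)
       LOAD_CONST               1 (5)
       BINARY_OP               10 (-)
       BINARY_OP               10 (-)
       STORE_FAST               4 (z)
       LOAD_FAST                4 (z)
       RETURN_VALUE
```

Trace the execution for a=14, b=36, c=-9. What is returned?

LOAD_CONST → push 5. Stack: [5]
LOAD_FAST a → push 14. Stack: [5, 14]
BINARY_OP - → 5 - 14 = -9. Stack: [-9]
STORE_FAST k → k=-9. Stack: []
LOAD_FAST_LOAD_FAST c,a → push -9,14. Stack: [-9, 14]
COMPARE_OP bool(<) → -9 vs 14 = True. Stack: [True]
POP_JUMP_IF_FALSE → pop True; no jump. Stack: []
LOAD_FAST_LOAD_FAST a,c → push 14,-9. Stack: [14, -9]
BINARY_OP ^ → 14 ^ -9 = -7. Stack: [-7]
LOAD_FAST c → push -9. Stack: [-7, -9]
LOAD_CONST → push 10. Stack: [-7, -9, 10]
BINARY_OP ^ → -9 ^ 10 = -3. Stack: [-7, -3]
BINARY_OP & → -7 & -3 = -7. Stack: [-7]
STORE_FAST z → z=-7. Stack: []
LOAD_FAST z → push -7. Stack: [-7]
RETURN_VALUE → return -7.

-7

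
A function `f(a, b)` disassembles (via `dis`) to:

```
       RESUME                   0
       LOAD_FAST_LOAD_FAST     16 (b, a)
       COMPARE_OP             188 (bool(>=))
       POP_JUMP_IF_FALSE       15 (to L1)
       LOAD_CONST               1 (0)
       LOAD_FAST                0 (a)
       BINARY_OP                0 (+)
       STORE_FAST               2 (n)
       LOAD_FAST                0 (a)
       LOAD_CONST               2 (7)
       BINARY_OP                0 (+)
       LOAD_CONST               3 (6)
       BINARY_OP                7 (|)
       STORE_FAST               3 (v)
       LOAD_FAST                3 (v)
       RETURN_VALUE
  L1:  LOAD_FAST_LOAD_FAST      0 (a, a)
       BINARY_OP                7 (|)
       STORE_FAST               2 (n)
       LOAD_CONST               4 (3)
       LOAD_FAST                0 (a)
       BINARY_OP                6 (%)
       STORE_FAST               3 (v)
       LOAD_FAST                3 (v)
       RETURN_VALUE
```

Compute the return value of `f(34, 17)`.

3

LOAD_FAST_LOAD_FAST b,a → push 17,34. Stack: [17, 34]
COMPARE_OP bool(>=) → 17 vs 34 = False. Stack: [False]
POP_JUMP_IF_FALSE → pop False; jump. Stack: []
LOAD_FAST_LOAD_FAST a,a → push 34,34. Stack: [34, 34]
BINARY_OP | → 34 | 34 = 34. Stack: [34]
STORE_FAST n → n=34. Stack: []
LOAD_CONST → push 3. Stack: [3]
LOAD_FAST a → push 34. Stack: [3, 34]
BINARY_OP % → 3 % 34 = 3. Stack: [3]
STORE_FAST v → v=3. Stack: []
LOAD_FAST v → push 3. Stack: [3]
RETURN_VALUE → return 3.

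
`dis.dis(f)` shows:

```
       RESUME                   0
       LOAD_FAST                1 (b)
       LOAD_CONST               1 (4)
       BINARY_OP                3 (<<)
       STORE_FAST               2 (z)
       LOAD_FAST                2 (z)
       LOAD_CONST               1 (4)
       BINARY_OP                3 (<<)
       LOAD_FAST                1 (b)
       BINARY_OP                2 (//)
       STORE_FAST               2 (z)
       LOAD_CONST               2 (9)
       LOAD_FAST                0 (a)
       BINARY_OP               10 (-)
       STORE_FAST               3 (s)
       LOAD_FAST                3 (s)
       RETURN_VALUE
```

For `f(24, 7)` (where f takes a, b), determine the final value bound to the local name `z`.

LOAD_FAST b → push 7. Stack: [7]
LOAD_CONST → push 4. Stack: [7, 4]
BINARY_OP << → 7 << 4 = 112. Stack: [112]
STORE_FAST z → z=112. Stack: []
LOAD_FAST z → push 112. Stack: [112]
LOAD_CONST → push 4. Stack: [112, 4]
BINARY_OP << → 112 << 4 = 1792. Stack: [1792]
LOAD_FAST b → push 7. Stack: [1792, 7]
BINARY_OP // → 1792 // 7 = 256. Stack: [256]
STORE_FAST z → z=256. Stack: []
LOAD_CONST → push 9. Stack: [9]
LOAD_FAST a → push 24. Stack: [9, 24]
BINARY_OP - → 9 - 24 = -15. Stack: [-15]
STORE_FAST s → s=-15. Stack: []
LOAD_FAST s → push -15. Stack: [-15]
RETURN_VALUE → return -15.

256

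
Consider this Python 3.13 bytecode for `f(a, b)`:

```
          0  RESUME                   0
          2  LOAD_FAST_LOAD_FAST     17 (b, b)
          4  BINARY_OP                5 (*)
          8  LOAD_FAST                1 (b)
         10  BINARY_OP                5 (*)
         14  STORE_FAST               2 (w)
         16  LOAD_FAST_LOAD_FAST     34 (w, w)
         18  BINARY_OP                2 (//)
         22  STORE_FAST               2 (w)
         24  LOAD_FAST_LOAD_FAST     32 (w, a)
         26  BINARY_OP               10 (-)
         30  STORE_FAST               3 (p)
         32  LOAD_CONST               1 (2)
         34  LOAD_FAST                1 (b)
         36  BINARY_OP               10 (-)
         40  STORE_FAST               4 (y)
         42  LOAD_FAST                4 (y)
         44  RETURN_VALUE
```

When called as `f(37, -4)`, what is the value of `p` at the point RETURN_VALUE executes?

-36

LOAD_FAST_LOAD_FAST b,b → push -4,-4. Stack: [-4, -4]
BINARY_OP * → -4 * -4 = 16. Stack: [16]
LOAD_FAST b → push -4. Stack: [16, -4]
BINARY_OP * → 16 * -4 = -64. Stack: [-64]
STORE_FAST w → w=-64. Stack: []
LOAD_FAST_LOAD_FAST w,w → push -64,-64. Stack: [-64, -64]
BINARY_OP // → -64 // -64 = 1. Stack: [1]
STORE_FAST w → w=1. Stack: []
LOAD_FAST_LOAD_FAST w,a → push 1,37. Stack: [1, 37]
BINARY_OP - → 1 - 37 = -36. Stack: [-36]
STORE_FAST p → p=-36. Stack: []
LOAD_CONST → push 2. Stack: [2]
LOAD_FAST b → push -4. Stack: [2, -4]
BINARY_OP - → 2 - -4 = 6. Stack: [6]
STORE_FAST y → y=6. Stack: []
LOAD_FAST y → push 6. Stack: [6]
RETURN_VALUE → return 6.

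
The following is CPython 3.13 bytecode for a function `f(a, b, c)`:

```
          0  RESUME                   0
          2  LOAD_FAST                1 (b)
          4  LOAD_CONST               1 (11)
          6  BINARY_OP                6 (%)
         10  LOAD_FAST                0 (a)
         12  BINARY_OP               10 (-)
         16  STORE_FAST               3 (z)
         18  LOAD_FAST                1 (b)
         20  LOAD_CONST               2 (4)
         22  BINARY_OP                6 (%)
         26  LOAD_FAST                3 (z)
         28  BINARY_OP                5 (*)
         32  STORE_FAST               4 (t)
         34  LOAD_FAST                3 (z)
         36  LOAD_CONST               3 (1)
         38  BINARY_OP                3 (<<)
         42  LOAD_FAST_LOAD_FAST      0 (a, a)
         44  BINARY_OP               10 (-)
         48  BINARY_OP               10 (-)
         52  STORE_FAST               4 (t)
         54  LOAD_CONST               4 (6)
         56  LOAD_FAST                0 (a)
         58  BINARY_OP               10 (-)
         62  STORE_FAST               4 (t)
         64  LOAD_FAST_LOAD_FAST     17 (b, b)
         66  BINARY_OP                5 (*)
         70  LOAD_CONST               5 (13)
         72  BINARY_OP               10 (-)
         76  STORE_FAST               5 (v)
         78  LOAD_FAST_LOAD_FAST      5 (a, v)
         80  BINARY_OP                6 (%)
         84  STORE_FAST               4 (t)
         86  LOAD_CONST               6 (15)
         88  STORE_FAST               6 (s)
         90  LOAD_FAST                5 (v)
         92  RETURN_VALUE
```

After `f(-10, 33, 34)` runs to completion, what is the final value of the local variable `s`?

15

LOAD_FAST b → push 33. Stack: [33]
LOAD_CONST → push 11. Stack: [33, 11]
BINARY_OP % → 33 % 11 = 0. Stack: [0]
LOAD_FAST a → push -10. Stack: [0, -10]
BINARY_OP - → 0 - -10 = 10. Stack: [10]
STORE_FAST z → z=10. Stack: []
LOAD_FAST b → push 33. Stack: [33]
LOAD_CONST → push 4. Stack: [33, 4]
BINARY_OP % → 33 % 4 = 1. Stack: [1]
LOAD_FAST z → push 10. Stack: [1, 10]
BINARY_OP * → 1 * 10 = 10. Stack: [10]
STORE_FAST t → t=10. Stack: []
LOAD_FAST z → push 10. Stack: [10]
LOAD_CONST → push 1. Stack: [10, 1]
BINARY_OP << → 10 << 1 = 20. Stack: [20]
LOAD_FAST_LOAD_FAST a,a → push -10,-10. Stack: [20, -10, -10]
BINARY_OP - → -10 - -10 = 0. Stack: [20, 0]
BINARY_OP - → 20 - 0 = 20. Stack: [20]
STORE_FAST t → t=20. Stack: []
LOAD_CONST → push 6. Stack: [6]
LOAD_FAST a → push -10. Stack: [6, -10]
BINARY_OP - → 6 - -10 = 16. Stack: [16]
STORE_FAST t → t=16. Stack: []
LOAD_FAST_LOAD_FAST b,b → push 33,33. Stack: [33, 33]
BINARY_OP * → 33 * 33 = 1089. Stack: [1089]
LOAD_CONST → push 13. Stack: [1089, 13]
BINARY_OP - → 1089 - 13 = 1076. Stack: [1076]
STORE_FAST v → v=1076. Stack: []
LOAD_FAST_LOAD_FAST a,v → push -10,1076. Stack: [-10, 1076]
BINARY_OP % → -10 % 1076 = 1066. Stack: [1066]
STORE_FAST t → t=1066. Stack: []
LOAD_CONST → push 15. Stack: [15]
STORE_FAST s → s=15. Stack: []
LOAD_FAST v → push 1076. Stack: [1076]
RETURN_VALUE → return 1076.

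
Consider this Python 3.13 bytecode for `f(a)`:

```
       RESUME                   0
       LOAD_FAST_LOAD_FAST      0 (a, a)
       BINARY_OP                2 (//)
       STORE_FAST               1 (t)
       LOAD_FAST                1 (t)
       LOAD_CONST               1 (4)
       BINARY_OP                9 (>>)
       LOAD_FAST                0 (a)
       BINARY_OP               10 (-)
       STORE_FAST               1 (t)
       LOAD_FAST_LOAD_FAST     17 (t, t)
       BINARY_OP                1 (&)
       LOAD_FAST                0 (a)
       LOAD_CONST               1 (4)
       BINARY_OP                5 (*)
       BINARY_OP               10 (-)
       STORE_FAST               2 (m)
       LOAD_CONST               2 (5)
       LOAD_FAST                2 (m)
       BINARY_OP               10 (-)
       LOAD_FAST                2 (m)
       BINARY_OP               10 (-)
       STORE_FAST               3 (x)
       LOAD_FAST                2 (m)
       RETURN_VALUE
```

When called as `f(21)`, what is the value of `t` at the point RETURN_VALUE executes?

-21

LOAD_FAST_LOAD_FAST a,a → push 21,21. Stack: [21, 21]
BINARY_OP // → 21 // 21 = 1. Stack: [1]
STORE_FAST t → t=1. Stack: []
LOAD_FAST t → push 1. Stack: [1]
LOAD_CONST → push 4. Stack: [1, 4]
BINARY_OP >> → 1 >> 4 = 0. Stack: [0]
LOAD_FAST a → push 21. Stack: [0, 21]
BINARY_OP - → 0 - 21 = -21. Stack: [-21]
STORE_FAST t → t=-21. Stack: []
LOAD_FAST_LOAD_FAST t,t → push -21,-21. Stack: [-21, -21]
BINARY_OP & → -21 & -21 = -21. Stack: [-21]
LOAD_FAST a → push 21. Stack: [-21, 21]
LOAD_CONST → push 4. Stack: [-21, 21, 4]
BINARY_OP * → 21 * 4 = 84. Stack: [-21, 84]
BINARY_OP - → -21 - 84 = -105. Stack: [-105]
STORE_FAST m → m=-105. Stack: []
LOAD_CONST → push 5. Stack: [5]
LOAD_FAST m → push -105. Stack: [5, -105]
BINARY_OP - → 5 - -105 = 110. Stack: [110]
LOAD_FAST m → push -105. Stack: [110, -105]
BINARY_OP - → 110 - -105 = 215. Stack: [215]
STORE_FAST x → x=215. Stack: []
LOAD_FAST m → push -105. Stack: [-105]
RETURN_VALUE → return -105.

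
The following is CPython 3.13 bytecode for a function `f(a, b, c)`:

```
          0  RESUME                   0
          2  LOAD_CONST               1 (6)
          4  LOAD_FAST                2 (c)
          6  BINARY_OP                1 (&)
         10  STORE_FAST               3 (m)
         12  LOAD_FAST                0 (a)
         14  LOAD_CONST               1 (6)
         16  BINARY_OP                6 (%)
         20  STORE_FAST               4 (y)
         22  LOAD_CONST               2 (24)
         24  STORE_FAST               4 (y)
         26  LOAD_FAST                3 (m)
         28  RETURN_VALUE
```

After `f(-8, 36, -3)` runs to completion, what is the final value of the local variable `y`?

LOAD_CONST → push 6. Stack: [6]
LOAD_FAST c → push -3. Stack: [6, -3]
BINARY_OP & → 6 & -3 = 4. Stack: [4]
STORE_FAST m → m=4. Stack: []
LOAD_FAST a → push -8. Stack: [-8]
LOAD_CONST → push 6. Stack: [-8, 6]
BINARY_OP % → -8 % 6 = 4. Stack: [4]
STORE_FAST y → y=4. Stack: []
LOAD_CONST → push 24. Stack: [24]
STORE_FAST y → y=24. Stack: []
LOAD_FAST m → push 4. Stack: [4]
RETURN_VALUE → return 4.

24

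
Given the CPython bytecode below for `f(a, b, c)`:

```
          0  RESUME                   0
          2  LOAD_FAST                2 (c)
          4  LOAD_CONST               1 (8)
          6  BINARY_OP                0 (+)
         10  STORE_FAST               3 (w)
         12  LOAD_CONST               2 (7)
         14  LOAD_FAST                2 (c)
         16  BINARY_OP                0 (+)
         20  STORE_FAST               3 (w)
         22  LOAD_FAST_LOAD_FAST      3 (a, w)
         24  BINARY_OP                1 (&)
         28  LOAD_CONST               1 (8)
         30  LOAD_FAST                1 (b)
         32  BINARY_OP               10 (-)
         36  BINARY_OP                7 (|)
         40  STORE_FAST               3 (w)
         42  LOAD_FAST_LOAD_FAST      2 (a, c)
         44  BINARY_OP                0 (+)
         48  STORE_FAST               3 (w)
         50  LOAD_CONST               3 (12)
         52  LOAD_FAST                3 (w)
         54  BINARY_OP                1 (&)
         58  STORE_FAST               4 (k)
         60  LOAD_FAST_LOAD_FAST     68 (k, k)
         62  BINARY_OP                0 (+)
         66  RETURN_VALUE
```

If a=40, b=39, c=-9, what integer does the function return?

24

LOAD_FAST c → push -9. Stack: [-9]
LOAD_CONST → push 8. Stack: [-9, 8]
BINARY_OP + → -9 + 8 = -1. Stack: [-1]
STORE_FAST w → w=-1. Stack: []
LOAD_CONST → push 7. Stack: [7]
LOAD_FAST c → push -9. Stack: [7, -9]
BINARY_OP + → 7 + -9 = -2. Stack: [-2]
STORE_FAST w → w=-2. Stack: []
LOAD_FAST_LOAD_FAST a,w → push 40,-2. Stack: [40, -2]
BINARY_OP & → 40 & -2 = 40. Stack: [40]
LOAD_CONST → push 8. Stack: [40, 8]
LOAD_FAST b → push 39. Stack: [40, 8, 39]
BINARY_OP - → 8 - 39 = -31. Stack: [40, -31]
BINARY_OP | → 40 | -31 = -23. Stack: [-23]
STORE_FAST w → w=-23. Stack: []
LOAD_FAST_LOAD_FAST a,c → push 40,-9. Stack: [40, -9]
BINARY_OP + → 40 + -9 = 31. Stack: [31]
STORE_FAST w → w=31. Stack: []
LOAD_CONST → push 12. Stack: [12]
LOAD_FAST w → push 31. Stack: [12, 31]
BINARY_OP & → 12 & 31 = 12. Stack: [12]
STORE_FAST k → k=12. Stack: []
LOAD_FAST_LOAD_FAST k,k → push 12,12. Stack: [12, 12]
BINARY_OP + → 12 + 12 = 24. Stack: [24]
RETURN_VALUE → return 24.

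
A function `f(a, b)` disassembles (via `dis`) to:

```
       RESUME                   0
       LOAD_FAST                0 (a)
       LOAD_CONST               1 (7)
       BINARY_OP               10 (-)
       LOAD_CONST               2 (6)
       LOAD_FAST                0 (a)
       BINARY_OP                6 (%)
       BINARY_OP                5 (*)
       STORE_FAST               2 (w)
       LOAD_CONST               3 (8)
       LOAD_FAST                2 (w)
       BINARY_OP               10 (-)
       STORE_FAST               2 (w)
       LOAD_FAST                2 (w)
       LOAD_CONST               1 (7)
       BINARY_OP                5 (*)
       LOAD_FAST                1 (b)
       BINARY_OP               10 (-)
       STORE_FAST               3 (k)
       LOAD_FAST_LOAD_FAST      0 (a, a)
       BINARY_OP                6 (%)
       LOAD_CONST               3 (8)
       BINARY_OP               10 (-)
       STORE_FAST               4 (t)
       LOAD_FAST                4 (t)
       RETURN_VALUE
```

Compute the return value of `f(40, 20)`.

LOAD_FAST a → push 40. Stack: [40]
LOAD_CONST → push 7. Stack: [40, 7]
BINARY_OP - → 40 - 7 = 33. Stack: [33]
LOAD_CONST → push 6. Stack: [33, 6]
LOAD_FAST a → push 40. Stack: [33, 6, 40]
BINARY_OP % → 6 % 40 = 6. Stack: [33, 6]
BINARY_OP * → 33 * 6 = 198. Stack: [198]
STORE_FAST w → w=198. Stack: []
LOAD_CONST → push 8. Stack: [8]
LOAD_FAST w → push 198. Stack: [8, 198]
BINARY_OP - → 8 - 198 = -190. Stack: [-190]
STORE_FAST w → w=-190. Stack: []
LOAD_FAST w → push -190. Stack: [-190]
LOAD_CONST → push 7. Stack: [-190, 7]
BINARY_OP * → -190 * 7 = -1330. Stack: [-1330]
LOAD_FAST b → push 20. Stack: [-1330, 20]
BINARY_OP - → -1330 - 20 = -1350. Stack: [-1350]
STORE_FAST k → k=-1350. Stack: []
LOAD_FAST_LOAD_FAST a,a → push 40,40. Stack: [40, 40]
BINARY_OP % → 40 % 40 = 0. Stack: [0]
LOAD_CONST → push 8. Stack: [0, 8]
BINARY_OP - → 0 - 8 = -8. Stack: [-8]
STORE_FAST t → t=-8. Stack: []
LOAD_FAST t → push -8. Stack: [-8]
RETURN_VALUE → return -8.

-8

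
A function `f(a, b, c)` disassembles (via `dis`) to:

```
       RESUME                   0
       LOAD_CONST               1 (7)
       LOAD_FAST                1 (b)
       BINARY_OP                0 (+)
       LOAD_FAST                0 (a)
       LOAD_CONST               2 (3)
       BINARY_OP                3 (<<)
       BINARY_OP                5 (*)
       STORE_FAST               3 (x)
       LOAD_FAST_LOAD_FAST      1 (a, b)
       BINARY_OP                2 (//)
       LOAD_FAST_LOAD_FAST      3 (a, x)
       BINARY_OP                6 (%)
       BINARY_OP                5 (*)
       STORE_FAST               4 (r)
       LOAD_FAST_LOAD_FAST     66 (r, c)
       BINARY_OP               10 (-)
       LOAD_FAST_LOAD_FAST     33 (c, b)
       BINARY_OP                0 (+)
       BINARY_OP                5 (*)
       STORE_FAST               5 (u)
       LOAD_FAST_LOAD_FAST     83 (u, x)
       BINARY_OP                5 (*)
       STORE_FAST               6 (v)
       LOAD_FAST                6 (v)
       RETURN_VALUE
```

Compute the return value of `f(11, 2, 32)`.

LOAD_CONST → push 7. Stack: [7]
LOAD_FAST b → push 2. Stack: [7, 2]
BINARY_OP + → 7 + 2 = 9. Stack: [9]
LOAD_FAST a → push 11. Stack: [9, 11]
LOAD_CONST → push 3. Stack: [9, 11, 3]
BINARY_OP << → 11 << 3 = 88. Stack: [9, 88]
BINARY_OP * → 9 * 88 = 792. Stack: [792]
STORE_FAST x → x=792. Stack: []
LOAD_FAST_LOAD_FAST a,b → push 11,2. Stack: [11, 2]
BINARY_OP // → 11 // 2 = 5. Stack: [5]
LOAD_FAST_LOAD_FAST a,x → push 11,792. Stack: [5, 11, 792]
BINARY_OP % → 11 % 792 = 11. Stack: [5, 11]
BINARY_OP * → 5 * 11 = 55. Stack: [55]
STORE_FAST r → r=55. Stack: []
LOAD_FAST_LOAD_FAST r,c → push 55,32. Stack: [55, 32]
BINARY_OP - → 55 - 32 = 23. Stack: [23]
LOAD_FAST_LOAD_FAST c,b → push 32,2. Stack: [23, 32, 2]
BINARY_OP + → 32 + 2 = 34. Stack: [23, 34]
BINARY_OP * → 23 * 34 = 782. Stack: [782]
STORE_FAST u → u=782. Stack: []
LOAD_FAST_LOAD_FAST u,x → push 782,792. Stack: [782, 792]
BINARY_OP * → 782 * 792 = 619344. Stack: [619344]
STORE_FAST v → v=619344. Stack: []
LOAD_FAST v → push 619344. Stack: [619344]
RETURN_VALUE → return 619344.

619344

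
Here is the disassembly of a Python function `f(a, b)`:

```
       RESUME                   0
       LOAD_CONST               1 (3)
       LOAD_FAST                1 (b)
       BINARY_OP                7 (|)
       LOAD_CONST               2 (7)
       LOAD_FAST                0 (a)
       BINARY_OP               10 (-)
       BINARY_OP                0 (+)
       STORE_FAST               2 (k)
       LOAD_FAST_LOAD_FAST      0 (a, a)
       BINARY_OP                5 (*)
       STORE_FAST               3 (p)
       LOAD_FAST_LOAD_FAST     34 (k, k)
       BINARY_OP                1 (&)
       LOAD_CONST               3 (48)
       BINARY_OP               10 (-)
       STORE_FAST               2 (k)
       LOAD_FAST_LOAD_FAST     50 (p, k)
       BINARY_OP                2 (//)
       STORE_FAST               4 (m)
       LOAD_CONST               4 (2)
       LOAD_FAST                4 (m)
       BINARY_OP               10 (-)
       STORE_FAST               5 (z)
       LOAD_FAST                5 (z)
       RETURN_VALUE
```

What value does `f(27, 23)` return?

19

LOAD_CONST → push 3. Stack: [3]
LOAD_FAST b → push 23. Stack: [3, 23]
BINARY_OP | → 3 | 23 = 23. Stack: [23]
LOAD_CONST → push 7. Stack: [23, 7]
LOAD_FAST a → push 27. Stack: [23, 7, 27]
BINARY_OP - → 7 - 27 = -20. Stack: [23, -20]
BINARY_OP + → 23 + -20 = 3. Stack: [3]
STORE_FAST k → k=3. Stack: []
LOAD_FAST_LOAD_FAST a,a → push 27,27. Stack: [27, 27]
BINARY_OP * → 27 * 27 = 729. Stack: [729]
STORE_FAST p → p=729. Stack: []
LOAD_FAST_LOAD_FAST k,k → push 3,3. Stack: [3, 3]
BINARY_OP & → 3 & 3 = 3. Stack: [3]
LOAD_CONST → push 48. Stack: [3, 48]
BINARY_OP - → 3 - 48 = -45. Stack: [-45]
STORE_FAST k → k=-45. Stack: []
LOAD_FAST_LOAD_FAST p,k → push 729,-45. Stack: [729, -45]
BINARY_OP // → 729 // -45 = -17. Stack: [-17]
STORE_FAST m → m=-17. Stack: []
LOAD_CONST → push 2. Stack: [2]
LOAD_FAST m → push -17. Stack: [2, -17]
BINARY_OP - → 2 - -17 = 19. Stack: [19]
STORE_FAST z → z=19. Stack: []
LOAD_FAST z → push 19. Stack: [19]
RETURN_VALUE → return 19.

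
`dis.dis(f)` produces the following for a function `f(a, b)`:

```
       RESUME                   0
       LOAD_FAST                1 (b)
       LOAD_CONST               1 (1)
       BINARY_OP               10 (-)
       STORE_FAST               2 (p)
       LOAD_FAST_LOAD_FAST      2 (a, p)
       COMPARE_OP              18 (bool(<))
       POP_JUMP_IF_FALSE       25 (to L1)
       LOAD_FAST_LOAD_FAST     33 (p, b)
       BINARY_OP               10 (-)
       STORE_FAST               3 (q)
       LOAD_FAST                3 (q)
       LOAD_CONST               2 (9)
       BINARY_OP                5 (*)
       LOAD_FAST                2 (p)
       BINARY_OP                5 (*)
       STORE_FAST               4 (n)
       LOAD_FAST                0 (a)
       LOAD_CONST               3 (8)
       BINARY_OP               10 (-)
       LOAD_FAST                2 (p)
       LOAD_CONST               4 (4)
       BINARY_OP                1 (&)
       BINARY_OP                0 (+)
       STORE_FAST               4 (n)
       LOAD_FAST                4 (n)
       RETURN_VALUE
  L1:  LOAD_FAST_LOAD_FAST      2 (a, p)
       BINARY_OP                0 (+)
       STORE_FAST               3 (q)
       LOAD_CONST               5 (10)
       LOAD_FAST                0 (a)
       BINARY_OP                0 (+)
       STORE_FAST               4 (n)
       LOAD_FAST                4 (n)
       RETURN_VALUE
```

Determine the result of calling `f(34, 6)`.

LOAD_FAST b → push 6. Stack: [6]
LOAD_CONST → push 1. Stack: [6, 1]
BINARY_OP - → 6 - 1 = 5. Stack: [5]
STORE_FAST p → p=5. Stack: []
LOAD_FAST_LOAD_FAST a,p → push 34,5. Stack: [34, 5]
COMPARE_OP bool(<) → 34 vs 5 = False. Stack: [False]
POP_JUMP_IF_FALSE → pop False; jump. Stack: []
LOAD_FAST_LOAD_FAST a,p → push 34,5. Stack: [34, 5]
BINARY_OP + → 34 + 5 = 39. Stack: [39]
STORE_FAST q → q=39. Stack: []
LOAD_CONST → push 10. Stack: [10]
LOAD_FAST a → push 34. Stack: [10, 34]
BINARY_OP + → 10 + 34 = 44. Stack: [44]
STORE_FAST n → n=44. Stack: []
LOAD_FAST n → push 44. Stack: [44]
RETURN_VALUE → return 44.

44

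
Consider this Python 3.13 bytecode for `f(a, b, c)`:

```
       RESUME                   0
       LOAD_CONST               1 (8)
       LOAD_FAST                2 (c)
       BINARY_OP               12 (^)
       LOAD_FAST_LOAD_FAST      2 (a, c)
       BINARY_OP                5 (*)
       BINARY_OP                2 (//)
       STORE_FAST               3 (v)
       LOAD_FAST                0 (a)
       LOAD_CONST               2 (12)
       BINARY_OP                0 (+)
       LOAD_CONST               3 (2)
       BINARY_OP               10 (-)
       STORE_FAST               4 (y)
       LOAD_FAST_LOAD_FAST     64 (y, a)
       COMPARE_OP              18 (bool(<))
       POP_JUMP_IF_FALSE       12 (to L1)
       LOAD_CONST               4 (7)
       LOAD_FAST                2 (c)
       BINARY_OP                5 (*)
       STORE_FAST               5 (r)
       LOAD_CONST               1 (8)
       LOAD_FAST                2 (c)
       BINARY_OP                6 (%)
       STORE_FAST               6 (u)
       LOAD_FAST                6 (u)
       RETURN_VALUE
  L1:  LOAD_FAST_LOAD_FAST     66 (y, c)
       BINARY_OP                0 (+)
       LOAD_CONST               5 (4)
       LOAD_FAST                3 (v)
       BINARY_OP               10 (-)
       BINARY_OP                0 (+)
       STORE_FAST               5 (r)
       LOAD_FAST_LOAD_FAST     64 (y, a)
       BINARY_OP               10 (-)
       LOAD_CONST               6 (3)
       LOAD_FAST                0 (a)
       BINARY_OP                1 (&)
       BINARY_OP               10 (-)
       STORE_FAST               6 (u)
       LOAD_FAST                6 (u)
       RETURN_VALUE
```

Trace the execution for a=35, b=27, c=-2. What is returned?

7

LOAD_CONST → push 8. Stack: [8]
LOAD_FAST c → push -2. Stack: [8, -2]
BINARY_OP ^ → 8 ^ -2 = -10. Stack: [-10]
LOAD_FAST_LOAD_FAST a,c → push 35,-2. Stack: [-10, 35, -2]
BINARY_OP * → 35 * -2 = -70. Stack: [-10, -70]
BINARY_OP // → -10 // -70 = 0. Stack: [0]
STORE_FAST v → v=0. Stack: []
LOAD_FAST a → push 35. Stack: [35]
LOAD_CONST → push 12. Stack: [35, 12]
BINARY_OP + → 35 + 12 = 47. Stack: [47]
LOAD_CONST → push 2. Stack: [47, 2]
BINARY_OP - → 47 - 2 = 45. Stack: [45]
STORE_FAST y → y=45. Stack: []
LOAD_FAST_LOAD_FAST y,a → push 45,35. Stack: [45, 35]
COMPARE_OP bool(<) → 45 vs 35 = False. Stack: [False]
POP_JUMP_IF_FALSE → pop False; jump. Stack: []
LOAD_FAST_LOAD_FAST y,c → push 45,-2. Stack: [45, -2]
BINARY_OP + → 45 + -2 = 43. Stack: [43]
LOAD_CONST → push 4. Stack: [43, 4]
LOAD_FAST v → push 0. Stack: [43, 4, 0]
BINARY_OP - → 4 - 0 = 4. Stack: [43, 4]
BINARY_OP + → 43 + 4 = 47. Stack: [47]
STORE_FAST r → r=47. Stack: []
LOAD_FAST_LOAD_FAST y,a → push 45,35. Stack: [45, 35]
BINARY_OP - → 45 - 35 = 10. Stack: [10]
LOAD_CONST → push 3. Stack: [10, 3]
LOAD_FAST a → push 35. Stack: [10, 3, 35]
BINARY_OP & → 3 & 35 = 3. Stack: [10, 3]
BINARY_OP - → 10 - 3 = 7. Stack: [7]
STORE_FAST u → u=7. Stack: []
LOAD_FAST u → push 7. Stack: [7]
RETURN_VALUE → return 7.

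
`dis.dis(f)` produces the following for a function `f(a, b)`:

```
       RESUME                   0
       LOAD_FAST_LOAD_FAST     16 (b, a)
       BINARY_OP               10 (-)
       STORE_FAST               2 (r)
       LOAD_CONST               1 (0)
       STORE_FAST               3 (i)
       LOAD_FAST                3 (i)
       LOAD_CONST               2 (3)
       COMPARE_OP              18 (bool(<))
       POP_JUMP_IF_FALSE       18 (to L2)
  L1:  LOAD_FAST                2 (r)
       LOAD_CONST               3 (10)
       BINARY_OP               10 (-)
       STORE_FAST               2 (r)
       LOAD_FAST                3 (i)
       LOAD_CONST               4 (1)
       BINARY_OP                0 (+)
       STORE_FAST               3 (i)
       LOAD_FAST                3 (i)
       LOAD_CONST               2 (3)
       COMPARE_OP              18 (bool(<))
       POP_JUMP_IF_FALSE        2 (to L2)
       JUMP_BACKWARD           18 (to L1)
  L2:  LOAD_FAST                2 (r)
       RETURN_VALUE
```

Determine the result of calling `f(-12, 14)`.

-4

LOAD_FAST_LOAD_FAST b,a → push 14,-12. Stack: [14, -12]
BINARY_OP - → 14 - -12 = 26. Stack: [26]
STORE_FAST r → r=26. Stack: []
LOAD_CONST → push 0. Stack: [0]
STORE_FAST i → i=0. Stack: []
LOAD_FAST i → push 0. Stack: [0]
LOAD_CONST → push 3. Stack: [0, 3]
COMPARE_OP bool(<) → 0 vs 3 = True. Stack: [True]
POP_JUMP_IF_FALSE → pop True; no jump. Stack: []
LOAD_FAST r → push 26. Stack: [26]
LOAD_CONST → push 10. Stack: [26, 10]
BINARY_OP - → 26 - 10 = 16. Stack: [16]
STORE_FAST r → r=16. Stack: []
LOAD_FAST i → push 0. Stack: [0]
LOAD_CONST → push 1. Stack: [0, 1]
BINARY_OP + → 0 + 1 = 1. Stack: [1]
STORE_FAST i → i=1. Stack: []
LOAD_FAST i → push 1. Stack: [1]
LOAD_CONST → push 3. Stack: [1, 3]
COMPARE_OP bool(<) → 1 vs 3 = True. Stack: [True]
POP_JUMP_IF_FALSE → pop True; no jump. Stack: []
LOAD_FAST r → push 16. Stack: [16]
LOAD_CONST → push 10. Stack: [16, 10]
BINARY_OP - → 16 - 10 = 6. Stack: [6]
STORE_FAST r → r=6. Stack: []
LOAD_FAST i → push 1. Stack: [1]
LOAD_CONST → push 1. Stack: [1, 1]
BINARY_OP + → 1 + 1 = 2. Stack: [2]
STORE_FAST i → i=2. Stack: []
LOAD_FAST i → push 2. Stack: [2]
LOAD_CONST → push 3. Stack: [2, 3]
COMPARE_OP bool(<) → 2 vs 3 = True. Stack: [True]
POP_JUMP_IF_FALSE → pop True; no jump. Stack: []
LOAD_FAST r → push 6. Stack: [6]
LOAD_CONST → push 10. Stack: [6, 10]
BINARY_OP - → 6 - 10 = -4. Stack: [-4]
STORE_FAST r → r=-4. Stack: []
LOAD_FAST i → push 2. Stack: [2]
LOAD_CONST → push 1. Stack: [2, 1]
BINARY_OP + → 2 + 1 = 3. Stack: [3]
STORE_FAST i → i=3. Stack: []
LOAD_FAST i → push 3. Stack: [3]
LOAD_CONST → push 3. Stack: [3, 3]
COMPARE_OP bool(<) → 3 vs 3 = False. Stack: [False]
POP_JUMP_IF_FALSE → pop False; jump. Stack: []
LOAD_FAST r → push -4. Stack: [-4]
RETURN_VALUE → return -4.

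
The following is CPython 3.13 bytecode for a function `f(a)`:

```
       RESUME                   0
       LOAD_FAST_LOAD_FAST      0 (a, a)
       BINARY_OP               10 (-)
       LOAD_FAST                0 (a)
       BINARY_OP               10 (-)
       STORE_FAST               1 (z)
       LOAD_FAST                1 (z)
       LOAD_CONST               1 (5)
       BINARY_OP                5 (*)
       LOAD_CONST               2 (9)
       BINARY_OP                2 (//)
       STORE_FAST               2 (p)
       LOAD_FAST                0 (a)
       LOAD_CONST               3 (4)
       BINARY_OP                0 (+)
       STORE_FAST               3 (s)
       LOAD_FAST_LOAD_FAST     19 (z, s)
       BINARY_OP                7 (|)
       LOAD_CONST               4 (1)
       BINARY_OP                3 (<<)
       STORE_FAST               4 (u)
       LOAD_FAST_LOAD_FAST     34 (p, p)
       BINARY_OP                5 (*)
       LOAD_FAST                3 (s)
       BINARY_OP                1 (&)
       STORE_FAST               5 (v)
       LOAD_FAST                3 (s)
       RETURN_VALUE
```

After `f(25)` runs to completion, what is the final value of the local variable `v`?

LOAD_FAST_LOAD_FAST a,a → push 25,25. Stack: [25, 25]
BINARY_OP - → 25 - 25 = 0. Stack: [0]
LOAD_FAST a → push 25. Stack: [0, 25]
BINARY_OP - → 0 - 25 = -25. Stack: [-25]
STORE_FAST z → z=-25. Stack: []
LOAD_FAST z → push -25. Stack: [-25]
LOAD_CONST → push 5. Stack: [-25, 5]
BINARY_OP * → -25 * 5 = -125. Stack: [-125]
LOAD_CONST → push 9. Stack: [-125, 9]
BINARY_OP // → -125 // 9 = -14. Stack: [-14]
STORE_FAST p → p=-14. Stack: []
LOAD_FAST a → push 25. Stack: [25]
LOAD_CONST → push 4. Stack: [25, 4]
BINARY_OP + → 25 + 4 = 29. Stack: [29]
STORE_FAST s → s=29. Stack: []
LOAD_FAST_LOAD_FAST z,s → push -25,29. Stack: [-25, 29]
BINARY_OP | → -25 | 29 = -1. Stack: [-1]
LOAD_CONST → push 1. Stack: [-1, 1]
BINARY_OP << → -1 << 1 = -2. Stack: [-2]
STORE_FAST u → u=-2. Stack: []
LOAD_FAST_LOAD_FAST p,p → push -14,-14. Stack: [-14, -14]
BINARY_OP * → -14 * -14 = 196. Stack: [196]
LOAD_FAST s → push 29. Stack: [196, 29]
BINARY_OP & → 196 & 29 = 4. Stack: [4]
STORE_FAST v → v=4. Stack: []
LOAD_FAST s → push 29. Stack: [29]
RETURN_VALUE → return 29.

4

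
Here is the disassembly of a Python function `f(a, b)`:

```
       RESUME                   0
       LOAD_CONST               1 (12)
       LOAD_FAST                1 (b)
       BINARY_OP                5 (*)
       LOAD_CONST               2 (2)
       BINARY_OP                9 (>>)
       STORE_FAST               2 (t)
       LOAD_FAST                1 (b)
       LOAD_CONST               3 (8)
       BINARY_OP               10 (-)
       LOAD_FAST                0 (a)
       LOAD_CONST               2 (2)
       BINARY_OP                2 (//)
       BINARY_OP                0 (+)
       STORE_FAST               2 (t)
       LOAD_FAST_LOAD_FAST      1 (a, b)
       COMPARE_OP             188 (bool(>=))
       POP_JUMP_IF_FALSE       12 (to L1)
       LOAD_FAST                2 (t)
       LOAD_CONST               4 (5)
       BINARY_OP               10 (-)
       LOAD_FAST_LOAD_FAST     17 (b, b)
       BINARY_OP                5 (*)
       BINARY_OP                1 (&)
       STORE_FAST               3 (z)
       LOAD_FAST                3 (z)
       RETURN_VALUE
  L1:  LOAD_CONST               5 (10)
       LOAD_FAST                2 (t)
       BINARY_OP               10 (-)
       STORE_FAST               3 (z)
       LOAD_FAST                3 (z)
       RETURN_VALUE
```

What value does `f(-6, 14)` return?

7

LOAD_CONST → push 12. Stack: [12]
LOAD_FAST b → push 14. Stack: [12, 14]
BINARY_OP * → 12 * 14 = 168. Stack: [168]
LOAD_CONST → push 2. Stack: [168, 2]
BINARY_OP >> → 168 >> 2 = 42. Stack: [42]
STORE_FAST t → t=42. Stack: []
LOAD_FAST b → push 14. Stack: [14]
LOAD_CONST → push 8. Stack: [14, 8]
BINARY_OP - → 14 - 8 = 6. Stack: [6]
LOAD_FAST a → push -6. Stack: [6, -6]
LOAD_CONST → push 2. Stack: [6, -6, 2]
BINARY_OP // → -6 // 2 = -3. Stack: [6, -3]
BINARY_OP + → 6 + -3 = 3. Stack: [3]
STORE_FAST t → t=3. Stack: []
LOAD_FAST_LOAD_FAST a,b → push -6,14. Stack: [-6, 14]
COMPARE_OP bool(>=) → -6 vs 14 = False. Stack: [False]
POP_JUMP_IF_FALSE → pop False; jump. Stack: []
LOAD_CONST → push 10. Stack: [10]
LOAD_FAST t → push 3. Stack: [10, 3]
BINARY_OP - → 10 - 3 = 7. Stack: [7]
STORE_FAST z → z=7. Stack: []
LOAD_FAST z → push 7. Stack: [7]
RETURN_VALUE → return 7.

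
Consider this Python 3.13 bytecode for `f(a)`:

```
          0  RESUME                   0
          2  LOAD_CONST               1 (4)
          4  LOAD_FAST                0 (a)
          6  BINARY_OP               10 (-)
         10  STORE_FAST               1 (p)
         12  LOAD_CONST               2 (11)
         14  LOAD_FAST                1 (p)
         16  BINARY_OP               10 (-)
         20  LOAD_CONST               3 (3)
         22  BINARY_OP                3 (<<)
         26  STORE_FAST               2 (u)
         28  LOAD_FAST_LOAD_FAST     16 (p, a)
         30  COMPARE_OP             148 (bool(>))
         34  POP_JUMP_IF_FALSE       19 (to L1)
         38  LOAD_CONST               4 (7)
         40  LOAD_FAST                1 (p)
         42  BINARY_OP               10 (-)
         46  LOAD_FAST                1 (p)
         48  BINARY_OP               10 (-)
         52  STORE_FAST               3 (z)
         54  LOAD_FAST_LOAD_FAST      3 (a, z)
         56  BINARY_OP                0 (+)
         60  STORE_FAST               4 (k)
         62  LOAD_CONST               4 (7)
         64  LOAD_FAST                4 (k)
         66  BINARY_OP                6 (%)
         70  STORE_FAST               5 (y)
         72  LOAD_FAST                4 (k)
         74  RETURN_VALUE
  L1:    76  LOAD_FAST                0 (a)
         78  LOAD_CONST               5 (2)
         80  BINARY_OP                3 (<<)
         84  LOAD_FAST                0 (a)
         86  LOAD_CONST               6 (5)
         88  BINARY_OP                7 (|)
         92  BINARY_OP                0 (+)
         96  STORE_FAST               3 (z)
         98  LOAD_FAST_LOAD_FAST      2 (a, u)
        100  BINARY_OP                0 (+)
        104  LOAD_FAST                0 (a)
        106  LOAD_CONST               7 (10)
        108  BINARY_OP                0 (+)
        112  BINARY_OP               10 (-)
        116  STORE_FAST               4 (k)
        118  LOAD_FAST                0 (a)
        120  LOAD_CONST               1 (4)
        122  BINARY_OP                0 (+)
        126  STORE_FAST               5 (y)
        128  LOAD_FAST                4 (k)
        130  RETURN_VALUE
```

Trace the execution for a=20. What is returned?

LOAD_CONST → push 4. Stack: [4]
LOAD_FAST a → push 20. Stack: [4, 20]
BINARY_OP - → 4 - 20 = -16. Stack: [-16]
STORE_FAST p → p=-16. Stack: []
LOAD_CONST → push 11. Stack: [11]
LOAD_FAST p → push -16. Stack: [11, -16]
BINARY_OP - → 11 - -16 = 27. Stack: [27]
LOAD_CONST → push 3. Stack: [27, 3]
BINARY_OP << → 27 << 3 = 216. Stack: [216]
STORE_FAST u → u=216. Stack: []
LOAD_FAST_LOAD_FAST p,a → push -16,20. Stack: [-16, 20]
COMPARE_OP bool(>) → -16 vs 20 = False. Stack: [False]
POP_JUMP_IF_FALSE → pop False; jump. Stack: []
LOAD_FAST a → push 20. Stack: [20]
LOAD_CONST → push 2. Stack: [20, 2]
BINARY_OP << → 20 << 2 = 80. Stack: [80]
LOAD_FAST a → push 20. Stack: [80, 20]
LOAD_CONST → push 5. Stack: [80, 20, 5]
BINARY_OP | → 20 | 5 = 21. Stack: [80, 21]
BINARY_OP + → 80 + 21 = 101. Stack: [101]
STORE_FAST z → z=101. Stack: []
LOAD_FAST_LOAD_FAST a,u → push 20,216. Stack: [20, 216]
BINARY_OP + → 20 + 216 = 236. Stack: [236]
LOAD_FAST a → push 20. Stack: [236, 20]
LOAD_CONST → push 10. Stack: [236, 20, 10]
BINARY_OP + → 20 + 10 = 30. Stack: [236, 30]
BINARY_OP - → 236 - 30 = 206. Stack: [206]
STORE_FAST k → k=206. Stack: []
LOAD_FAST a → push 20. Stack: [20]
LOAD_CONST → push 4. Stack: [20, 4]
BINARY_OP + → 20 + 4 = 24. Stack: [24]
STORE_FAST y → y=24. Stack: []
LOAD_FAST k → push 206. Stack: [206]
RETURN_VALUE → return 206.

206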